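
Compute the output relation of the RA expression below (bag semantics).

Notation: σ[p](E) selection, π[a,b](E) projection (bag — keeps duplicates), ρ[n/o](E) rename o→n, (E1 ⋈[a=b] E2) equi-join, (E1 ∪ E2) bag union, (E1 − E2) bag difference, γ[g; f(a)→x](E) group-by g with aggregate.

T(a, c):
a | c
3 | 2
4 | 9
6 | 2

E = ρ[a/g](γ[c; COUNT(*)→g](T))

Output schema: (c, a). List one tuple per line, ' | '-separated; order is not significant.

Subexpression sizes:
  T → 3
  γ[c; COUNT(*)→g](T) → 2
  ρ[a/g](γ[c; COUNT(*)→g](T)) → 2

== RESULT ==
c | a
2 | 2
9 | 1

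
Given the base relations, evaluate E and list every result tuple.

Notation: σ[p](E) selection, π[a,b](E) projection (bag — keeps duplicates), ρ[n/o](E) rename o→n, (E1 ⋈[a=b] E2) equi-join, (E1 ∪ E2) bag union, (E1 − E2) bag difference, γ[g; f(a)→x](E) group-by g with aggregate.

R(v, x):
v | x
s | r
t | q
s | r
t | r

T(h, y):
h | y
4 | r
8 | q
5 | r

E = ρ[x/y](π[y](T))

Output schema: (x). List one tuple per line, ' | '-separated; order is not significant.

Stepwise |·|:
  T → 3
  π[y](T) → 3
  ρ[x/y](π[y](T)) → 3

== RESULT ==
x
q
r
r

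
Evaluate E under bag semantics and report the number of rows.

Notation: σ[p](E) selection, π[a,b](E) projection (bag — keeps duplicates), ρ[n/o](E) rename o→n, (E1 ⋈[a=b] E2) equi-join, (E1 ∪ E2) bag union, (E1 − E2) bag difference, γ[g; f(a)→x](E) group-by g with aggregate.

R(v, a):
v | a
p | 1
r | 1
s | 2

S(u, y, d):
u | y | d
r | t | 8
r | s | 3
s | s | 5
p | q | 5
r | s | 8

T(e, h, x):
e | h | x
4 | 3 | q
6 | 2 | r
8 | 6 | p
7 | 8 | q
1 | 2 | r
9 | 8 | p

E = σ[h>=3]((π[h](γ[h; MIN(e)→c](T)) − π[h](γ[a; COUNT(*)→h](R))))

Stepwise |·|:
  T → 6
  γ[h; MIN(e)→c](T) → 4
  π[h](γ[h; MIN(e)→c](T)) → 4
  R → 3
  γ[a; COUNT(*)→h](R) → 2
  π[h](γ[a; COUNT(*)→h](R)) → 2
  (π[h](γ[h; MIN(e)→c](T)) − π[h](γ[a; COUNT(*)→h](R))) → 3
  σ[h>=3]((π[h](γ[h; MIN(e)→c](T)) − π[h](γ[a; COUNT(*)→h](R)))) → 3

|E| = 3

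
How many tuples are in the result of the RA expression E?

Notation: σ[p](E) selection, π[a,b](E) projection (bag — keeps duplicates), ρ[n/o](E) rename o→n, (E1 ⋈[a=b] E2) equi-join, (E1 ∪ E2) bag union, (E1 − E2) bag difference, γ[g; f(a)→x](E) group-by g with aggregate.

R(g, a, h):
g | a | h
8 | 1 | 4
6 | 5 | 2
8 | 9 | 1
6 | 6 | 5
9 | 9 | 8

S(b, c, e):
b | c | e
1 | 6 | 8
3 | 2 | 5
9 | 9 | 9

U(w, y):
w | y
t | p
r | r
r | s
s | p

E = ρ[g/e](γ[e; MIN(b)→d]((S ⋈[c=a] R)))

Stepwise |·|:
  S → 3
  R → 5
  (S ⋈[c=a] R) → 3
  γ[e; MIN(b)→d]((S ⋈[c=a] R)) → 2
  ρ[g/e](γ[e; MIN(b)→d]((S ⋈[c=a] R))) → 2

|E| = 2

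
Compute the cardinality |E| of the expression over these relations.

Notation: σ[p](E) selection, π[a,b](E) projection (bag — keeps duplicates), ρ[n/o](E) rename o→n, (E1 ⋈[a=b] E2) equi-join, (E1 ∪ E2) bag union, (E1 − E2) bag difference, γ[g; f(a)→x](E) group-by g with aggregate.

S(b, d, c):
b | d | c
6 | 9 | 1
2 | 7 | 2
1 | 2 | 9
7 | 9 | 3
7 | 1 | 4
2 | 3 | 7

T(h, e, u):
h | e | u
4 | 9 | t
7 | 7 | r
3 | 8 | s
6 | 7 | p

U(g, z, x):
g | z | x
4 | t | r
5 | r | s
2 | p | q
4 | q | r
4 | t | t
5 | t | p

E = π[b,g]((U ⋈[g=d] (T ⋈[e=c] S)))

Per-node cardinality:
  U → 6
  T → 4
  S → 6
  (T ⋈[e=c] S) → 3
  (U ⋈[g=d] (T ⋈[e=c] S)) → 1
  π[b,g]((U ⋈[g=d] (T ⋈[e=c] S))) → 1

|E| = 1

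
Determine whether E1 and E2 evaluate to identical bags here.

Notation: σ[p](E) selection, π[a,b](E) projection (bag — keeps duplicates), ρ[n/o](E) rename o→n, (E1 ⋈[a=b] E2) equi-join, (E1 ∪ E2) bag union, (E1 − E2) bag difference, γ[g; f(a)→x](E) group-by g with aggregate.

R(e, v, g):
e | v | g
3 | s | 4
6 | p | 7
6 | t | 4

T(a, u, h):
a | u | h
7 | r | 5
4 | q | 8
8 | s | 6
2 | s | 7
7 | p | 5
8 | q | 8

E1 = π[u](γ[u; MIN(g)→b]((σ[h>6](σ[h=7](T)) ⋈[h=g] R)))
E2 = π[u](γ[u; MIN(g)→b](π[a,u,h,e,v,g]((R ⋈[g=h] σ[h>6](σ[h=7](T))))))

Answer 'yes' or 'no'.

E1 subexpression sizes:
  T → 6
  σ[h=7](T) → 1
  σ[h>6](σ[h=7](T)) → 1
  R → 3
  (σ[h>6](σ[h=7](T)) ⋈[h=g] R) → 1
  γ[u; MIN(g)→b]((σ[h>6](σ[h=7](T)) ⋈[h=g] R)) → 1
  π[u](γ[u; MIN(g)→b]((σ[h>6](σ[h=7](T)) ⋈[h=g] R))) → 1
E2 subexpression sizes:
  R → 3
  T → 6
  σ[h=7](T) → 1
  σ[h>6](σ[h=7](T)) → 1
  (R ⋈[g=h] σ[h>6](σ[h=7](T))) → 1
  π[a,u,h,e,v,g]((R ⋈[g=h] σ[h>6](σ[h=7](T)))) → 1
  γ[u; MIN(g)→b](π[a,u,h,e,v,g]((R ⋈[g=h] σ[h>6](σ[h=7](T))))) → 1
  π[u](γ[u; MIN(g)→b](π[a,u,h,e,v,g]((R ⋈[g=h] σ[h>6](σ[h=7](T)))))) → 1

E1 and E2 produce the same multiset:
u
s

yes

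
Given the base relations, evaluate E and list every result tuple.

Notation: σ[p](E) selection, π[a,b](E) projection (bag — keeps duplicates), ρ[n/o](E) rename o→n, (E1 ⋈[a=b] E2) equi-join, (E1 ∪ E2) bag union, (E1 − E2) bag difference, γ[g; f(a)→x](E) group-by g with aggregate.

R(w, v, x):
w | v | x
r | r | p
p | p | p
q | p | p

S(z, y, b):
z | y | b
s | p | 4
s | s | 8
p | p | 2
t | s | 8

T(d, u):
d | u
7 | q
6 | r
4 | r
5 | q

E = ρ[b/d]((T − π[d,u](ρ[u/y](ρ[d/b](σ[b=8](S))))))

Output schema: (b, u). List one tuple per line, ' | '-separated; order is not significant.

Stepwise |·|:
  T → 4
  S → 4
  σ[b=8](S) → 2
  ρ[d/b](σ[b=8](S)) → 2
  ρ[u/y](ρ[d/b](σ[b=8](S))) → 2
  π[d,u](ρ[u/y](ρ[d/b](σ[b=8](S)))) → 2
  (T − π[d,u](ρ[u/y](ρ[d/b](σ[b=8](S))))) → 4
  ρ[b/d]((T − π[d,u](ρ[u/y](ρ[d/b](σ[b=8](S)))))) → 4

== RESULT ==
b | u
4 | r
5 | q
6 | r
7 | q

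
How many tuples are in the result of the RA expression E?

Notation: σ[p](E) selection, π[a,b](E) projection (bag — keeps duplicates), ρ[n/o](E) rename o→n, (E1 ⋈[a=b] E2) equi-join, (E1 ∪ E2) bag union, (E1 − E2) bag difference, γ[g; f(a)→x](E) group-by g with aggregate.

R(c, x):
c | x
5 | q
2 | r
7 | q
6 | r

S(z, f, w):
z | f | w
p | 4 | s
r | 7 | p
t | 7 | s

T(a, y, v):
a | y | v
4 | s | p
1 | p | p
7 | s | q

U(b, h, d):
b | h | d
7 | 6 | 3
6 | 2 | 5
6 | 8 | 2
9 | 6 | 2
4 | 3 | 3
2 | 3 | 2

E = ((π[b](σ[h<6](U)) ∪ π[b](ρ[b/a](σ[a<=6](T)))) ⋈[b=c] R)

Stepwise |·|:
  U → 6
  σ[h<6](U) → 3
  π[b](σ[h<6](U)) → 3
  T → 3
  σ[a<=6](T) → 2
  ρ[b/a](σ[a<=6](T)) → 2
  π[b](ρ[b/a](σ[a<=6](T))) → 2
  (π[b](σ[h<6](U)) ∪ π[b](ρ[b/a](σ[a<=6](T)))) → 5
  R → 4
  ((π[b](σ[h<6](U)) ∪ π[b](ρ[b/a](σ[a<=6](T)))) ⋈[b=c] R) → 2

|E| = 2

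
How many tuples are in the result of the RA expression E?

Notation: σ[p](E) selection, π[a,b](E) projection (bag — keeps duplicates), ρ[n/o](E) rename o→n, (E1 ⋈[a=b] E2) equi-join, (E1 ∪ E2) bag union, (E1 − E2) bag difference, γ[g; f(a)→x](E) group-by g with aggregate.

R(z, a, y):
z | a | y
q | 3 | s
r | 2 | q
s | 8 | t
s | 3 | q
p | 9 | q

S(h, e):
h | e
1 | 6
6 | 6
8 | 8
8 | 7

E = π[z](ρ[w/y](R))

Stepwise |·|:
  R → 5
  ρ[w/y](R) → 5
  π[z](ρ[w/y](R)) → 5

|E| = 5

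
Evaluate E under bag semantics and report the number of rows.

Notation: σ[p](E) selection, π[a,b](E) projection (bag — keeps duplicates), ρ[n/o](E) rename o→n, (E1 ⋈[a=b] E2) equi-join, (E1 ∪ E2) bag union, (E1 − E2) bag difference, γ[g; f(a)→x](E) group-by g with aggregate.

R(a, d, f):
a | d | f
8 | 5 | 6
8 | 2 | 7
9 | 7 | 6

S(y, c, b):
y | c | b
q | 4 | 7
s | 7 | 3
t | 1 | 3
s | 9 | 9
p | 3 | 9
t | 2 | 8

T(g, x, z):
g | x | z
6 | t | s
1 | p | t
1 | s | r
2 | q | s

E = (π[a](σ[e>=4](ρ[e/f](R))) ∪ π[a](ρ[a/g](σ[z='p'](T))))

Per-node cardinality:
  R → 3
  ρ[e/f](R) → 3
  σ[e>=4](ρ[e/f](R)) → 3
  π[a](σ[e>=4](ρ[e/f](R))) → 3
  T → 4
  σ[z='p'](T) → 0
  ρ[a/g](σ[z='p'](T)) → 0
  π[a](ρ[a/g](σ[z='p'](T))) → 0
  (π[a](σ[e>=4](ρ[e/f](R))) ∪ π[a](ρ[a/g](σ[z='p'](T)))) → 3

|E| = 3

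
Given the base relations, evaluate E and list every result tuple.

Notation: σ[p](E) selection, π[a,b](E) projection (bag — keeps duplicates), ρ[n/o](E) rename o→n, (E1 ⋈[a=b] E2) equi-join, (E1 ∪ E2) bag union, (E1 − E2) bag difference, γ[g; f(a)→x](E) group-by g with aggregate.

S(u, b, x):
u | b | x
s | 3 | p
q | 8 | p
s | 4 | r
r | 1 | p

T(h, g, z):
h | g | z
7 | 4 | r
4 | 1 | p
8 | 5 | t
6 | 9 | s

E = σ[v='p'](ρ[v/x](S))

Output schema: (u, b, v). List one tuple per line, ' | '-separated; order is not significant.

Stepwise |·|:
  S → 4
  ρ[v/x](S) → 4
  σ[v='p'](ρ[v/x](S)) → 3

== RESULT ==
u | b | v
q | 8 | p
r | 1 | p
s | 3 | p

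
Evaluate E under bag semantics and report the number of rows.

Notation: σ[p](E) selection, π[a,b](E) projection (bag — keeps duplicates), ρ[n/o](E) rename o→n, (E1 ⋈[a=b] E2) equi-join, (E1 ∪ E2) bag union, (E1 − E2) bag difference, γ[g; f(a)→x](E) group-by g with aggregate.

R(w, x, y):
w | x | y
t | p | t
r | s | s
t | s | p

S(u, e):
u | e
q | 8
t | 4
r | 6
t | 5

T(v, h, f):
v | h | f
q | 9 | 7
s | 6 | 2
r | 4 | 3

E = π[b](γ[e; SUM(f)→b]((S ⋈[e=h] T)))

Stepwise |·|:
  S → 4
  T → 3
  (S ⋈[e=h] T) → 2
  γ[e; SUM(f)→b]((S ⋈[e=h] T)) → 2
  π[b](γ[e; SUM(f)→b]((S ⋈[e=h] T))) → 2

|E| = 2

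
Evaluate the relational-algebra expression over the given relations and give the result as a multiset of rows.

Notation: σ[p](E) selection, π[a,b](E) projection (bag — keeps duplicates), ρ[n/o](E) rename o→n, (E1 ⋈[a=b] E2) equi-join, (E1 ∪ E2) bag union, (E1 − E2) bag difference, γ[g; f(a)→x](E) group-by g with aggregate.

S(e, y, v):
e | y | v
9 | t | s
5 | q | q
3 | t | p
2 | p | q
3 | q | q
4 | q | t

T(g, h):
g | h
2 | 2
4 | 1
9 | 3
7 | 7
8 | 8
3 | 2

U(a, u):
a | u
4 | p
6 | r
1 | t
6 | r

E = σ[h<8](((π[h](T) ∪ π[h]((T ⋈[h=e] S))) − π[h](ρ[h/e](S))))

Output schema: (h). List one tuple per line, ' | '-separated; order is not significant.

Subexpression sizes:
  T → 6
  π[h](T) → 6
  T → 6
  S → 6
  (T ⋈[h=e] S) → 4
  π[h]((T ⋈[h=e] S)) → 4
  (π[h](T) ∪ π[h]((T ⋈[h=e] S))) → 10
  S → 6
  ρ[h/e](S) → 6
  π[h](ρ[h/e](S)) → 6
  ((π[h](T) ∪ π[h]((T ⋈[h=e] S))) − π[h](ρ[h/e](S))) → 7
  σ[h<8](((π[h](T) ∪ π[h]((T ⋈[h=e] S))) − π[h](ρ[h/e](S)))) → 6

== RESULT ==
h
1
2
2
2
3
7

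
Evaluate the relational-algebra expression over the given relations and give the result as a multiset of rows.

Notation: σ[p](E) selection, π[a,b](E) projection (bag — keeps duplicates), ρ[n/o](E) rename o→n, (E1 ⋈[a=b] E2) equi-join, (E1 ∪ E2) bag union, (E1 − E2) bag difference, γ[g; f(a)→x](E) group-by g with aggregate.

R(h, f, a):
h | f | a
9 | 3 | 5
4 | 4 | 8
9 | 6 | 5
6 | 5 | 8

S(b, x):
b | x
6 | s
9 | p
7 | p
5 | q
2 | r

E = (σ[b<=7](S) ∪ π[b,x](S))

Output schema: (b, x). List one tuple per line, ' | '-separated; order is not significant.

Row counts bottom-up:
  S → 5
  σ[b<=7](S) → 4
  S → 5
  π[b,x](S) → 5
  (σ[b<=7](S) ∪ π[b,x](S)) → 9

== RESULT ==
b | x
2 | r
2 | r
5 | q
5 | q
6 | s
6 | s
7 | p
7 | p
9 | p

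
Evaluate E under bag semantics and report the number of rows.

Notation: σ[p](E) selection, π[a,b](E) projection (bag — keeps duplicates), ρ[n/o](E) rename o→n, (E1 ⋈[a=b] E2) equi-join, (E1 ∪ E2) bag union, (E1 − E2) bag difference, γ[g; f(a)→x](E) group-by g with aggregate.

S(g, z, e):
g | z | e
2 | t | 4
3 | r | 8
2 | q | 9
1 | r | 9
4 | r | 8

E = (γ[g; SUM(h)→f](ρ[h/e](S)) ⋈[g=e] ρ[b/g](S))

Subexpression sizes:
  S → 5
  ρ[h/e](S) → 5
  γ[g; SUM(h)→f](ρ[h/e](S)) → 4
  S → 5
  ρ[b/g](S) → 5
  (γ[g; SUM(h)→f](ρ[h/e](S)) ⋈[g=e] ρ[b/g](S)) → 1

|E| = 1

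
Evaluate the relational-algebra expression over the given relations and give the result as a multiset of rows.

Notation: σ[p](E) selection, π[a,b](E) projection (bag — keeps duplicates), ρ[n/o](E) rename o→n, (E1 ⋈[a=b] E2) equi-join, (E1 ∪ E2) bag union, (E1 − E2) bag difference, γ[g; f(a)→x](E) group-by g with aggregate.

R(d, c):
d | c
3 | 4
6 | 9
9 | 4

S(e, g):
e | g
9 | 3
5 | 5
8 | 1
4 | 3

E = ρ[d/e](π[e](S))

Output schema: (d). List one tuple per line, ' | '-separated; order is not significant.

Subexpression sizes:
  S → 4
  π[e](S) → 4
  ρ[d/e](π[e](S)) → 4

== RESULT ==
d
4
5
8
9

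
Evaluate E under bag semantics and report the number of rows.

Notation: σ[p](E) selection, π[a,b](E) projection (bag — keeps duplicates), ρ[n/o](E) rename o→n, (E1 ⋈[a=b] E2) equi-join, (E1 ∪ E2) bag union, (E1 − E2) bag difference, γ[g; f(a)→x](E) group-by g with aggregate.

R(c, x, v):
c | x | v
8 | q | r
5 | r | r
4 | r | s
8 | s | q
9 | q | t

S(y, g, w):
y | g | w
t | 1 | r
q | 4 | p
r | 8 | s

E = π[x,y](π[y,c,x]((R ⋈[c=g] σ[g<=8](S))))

Per-node cardinality:
  R → 5
  S → 3
  σ[g<=8](S) → 3
  (R ⋈[c=g] σ[g<=8](S)) → 3
  π[y,c,x]((R ⋈[c=g] σ[g<=8](S))) → 3
  π[x,y](π[y,c,x]((R ⋈[c=g] σ[g<=8](S)))) → 3

|E| = 3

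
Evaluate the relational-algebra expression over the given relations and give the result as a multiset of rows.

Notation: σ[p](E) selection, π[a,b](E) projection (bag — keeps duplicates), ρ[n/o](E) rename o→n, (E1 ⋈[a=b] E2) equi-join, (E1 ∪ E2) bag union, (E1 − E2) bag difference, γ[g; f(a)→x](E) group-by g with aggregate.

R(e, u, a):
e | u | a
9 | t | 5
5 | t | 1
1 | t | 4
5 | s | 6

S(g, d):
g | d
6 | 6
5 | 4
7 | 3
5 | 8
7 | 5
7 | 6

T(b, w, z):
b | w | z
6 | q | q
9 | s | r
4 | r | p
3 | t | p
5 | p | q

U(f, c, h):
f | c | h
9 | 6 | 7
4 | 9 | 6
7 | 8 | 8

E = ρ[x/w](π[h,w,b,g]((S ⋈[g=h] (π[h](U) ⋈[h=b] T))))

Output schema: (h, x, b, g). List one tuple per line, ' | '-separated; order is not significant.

Stepwise |·|:
  S → 6
  U → 3
  π[h](U) → 3
  T → 5
  (π[h](U) ⋈[h=b] T) → 1
  (S ⋈[g=h] (π[h](U) ⋈[h=b] T)) → 1
  π[h,w,b,g]((S ⋈[g=h] (π[h](U) ⋈[h=b] T))) → 1
  ρ[x/w](π[h,w,b,g]((S ⋈[g=h] (π[h](U) ⋈[h=b] T)))) → 1

== RESULT ==
h | x | b | g
6 | q | 6 | 6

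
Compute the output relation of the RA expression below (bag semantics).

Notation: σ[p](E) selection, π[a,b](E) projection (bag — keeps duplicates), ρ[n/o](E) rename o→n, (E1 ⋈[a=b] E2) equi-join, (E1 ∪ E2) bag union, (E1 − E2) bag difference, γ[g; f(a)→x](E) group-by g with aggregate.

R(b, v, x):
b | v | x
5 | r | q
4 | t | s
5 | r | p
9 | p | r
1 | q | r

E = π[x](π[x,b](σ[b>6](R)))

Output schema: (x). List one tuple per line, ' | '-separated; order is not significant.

Per-node cardinality:
  R → 5
  σ[b>6](R) → 1
  π[x,b](σ[b>6](R)) → 1
  π[x](π[x,b](σ[b>6](R))) → 1

== RESULT ==
x
r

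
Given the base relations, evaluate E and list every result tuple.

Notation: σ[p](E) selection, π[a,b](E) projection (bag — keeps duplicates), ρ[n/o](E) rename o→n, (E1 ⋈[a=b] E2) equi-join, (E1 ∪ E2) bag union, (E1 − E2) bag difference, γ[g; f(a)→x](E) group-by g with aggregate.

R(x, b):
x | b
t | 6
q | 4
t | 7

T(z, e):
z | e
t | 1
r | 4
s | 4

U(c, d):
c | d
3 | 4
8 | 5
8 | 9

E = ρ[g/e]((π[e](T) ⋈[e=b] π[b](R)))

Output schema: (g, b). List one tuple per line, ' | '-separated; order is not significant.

Row counts bottom-up:
  T → 3
  π[e](T) → 3
  R → 3
  π[b](R) → 3
  (π[e](T) ⋈[e=b] π[b](R)) → 2
  ρ[g/e]((π[e](T) ⋈[e=b] π[b](R))) → 2

== RESULT ==
g | b
4 | 4
4 | 4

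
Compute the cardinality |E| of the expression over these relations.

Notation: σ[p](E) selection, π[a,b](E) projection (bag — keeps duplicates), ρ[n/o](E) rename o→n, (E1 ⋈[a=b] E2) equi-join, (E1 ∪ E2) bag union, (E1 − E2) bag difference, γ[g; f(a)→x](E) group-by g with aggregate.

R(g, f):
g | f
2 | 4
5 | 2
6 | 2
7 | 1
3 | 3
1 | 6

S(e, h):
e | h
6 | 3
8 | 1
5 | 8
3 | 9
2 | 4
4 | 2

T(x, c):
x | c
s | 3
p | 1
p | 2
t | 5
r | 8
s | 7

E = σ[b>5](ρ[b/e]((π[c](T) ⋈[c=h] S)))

Per-node cardinality:
  T → 6
  π[c](T) → 6
  S → 6
  (π[c](T) ⋈[c=h] S) → 4
  ρ[b/e]((π[c](T) ⋈[c=h] S)) → 4
  σ[b>5](ρ[b/e]((π[c](T) ⋈[c=h] S))) → 2

|E| = 2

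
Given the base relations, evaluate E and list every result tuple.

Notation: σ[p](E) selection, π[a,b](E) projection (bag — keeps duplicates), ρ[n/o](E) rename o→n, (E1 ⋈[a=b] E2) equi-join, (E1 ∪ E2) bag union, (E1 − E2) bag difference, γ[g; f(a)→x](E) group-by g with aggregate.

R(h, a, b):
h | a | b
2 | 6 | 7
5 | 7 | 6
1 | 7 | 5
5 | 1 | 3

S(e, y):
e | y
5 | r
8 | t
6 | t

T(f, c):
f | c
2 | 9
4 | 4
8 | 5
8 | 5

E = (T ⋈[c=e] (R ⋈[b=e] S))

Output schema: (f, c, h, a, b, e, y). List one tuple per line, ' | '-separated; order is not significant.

Subexpression sizes:
  T → 4
  R → 4
  S → 3
  (R ⋈[b=e] S) → 2
  (T ⋈[c=e] (R ⋈[b=e] S)) → 2

== RESULT ==
f | c | h | a | b | e | y
8 | 5 | 1 | 7 | 5 | 5 | r
8 | 5 | 1 | 7 | 5 | 5 | r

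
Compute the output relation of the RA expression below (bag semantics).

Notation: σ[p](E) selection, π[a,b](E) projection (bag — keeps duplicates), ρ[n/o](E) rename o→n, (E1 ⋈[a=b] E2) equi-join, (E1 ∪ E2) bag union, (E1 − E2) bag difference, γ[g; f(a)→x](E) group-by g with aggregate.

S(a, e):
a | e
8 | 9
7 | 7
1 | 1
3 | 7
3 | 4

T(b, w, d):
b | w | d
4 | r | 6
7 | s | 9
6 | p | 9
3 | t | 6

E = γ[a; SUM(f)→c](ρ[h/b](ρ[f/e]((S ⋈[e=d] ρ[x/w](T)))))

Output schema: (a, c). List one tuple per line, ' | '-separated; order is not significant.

Stepwise |·|:
  S → 5
  T → 4
  ρ[x/w](T) → 4
  (S ⋈[e=d] ρ[x/w](T)) → 2
  ρ[f/e]((S ⋈[e=d] ρ[x/w](T))) → 2
  ρ[h/b](ρ[f/e]((S ⋈[e=d] ρ[x/w](T)))) → 2
  γ[a; SUM(f)→c](ρ[h/b](ρ[f/e]((S ⋈[e=d] ρ[x/w](T))))) → 1

== RESULT ==
a | c
8 | 18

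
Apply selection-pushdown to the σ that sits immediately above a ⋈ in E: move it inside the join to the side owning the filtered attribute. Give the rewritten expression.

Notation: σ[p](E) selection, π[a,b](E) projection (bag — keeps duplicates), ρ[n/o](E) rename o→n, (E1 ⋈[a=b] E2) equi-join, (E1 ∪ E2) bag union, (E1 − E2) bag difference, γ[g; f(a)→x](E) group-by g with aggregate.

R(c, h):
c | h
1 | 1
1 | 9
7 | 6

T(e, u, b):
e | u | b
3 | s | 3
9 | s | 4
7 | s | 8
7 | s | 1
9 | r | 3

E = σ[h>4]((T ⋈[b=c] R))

σ filters on h, owned by the right side.
E' = (T ⋈[b=c] σ[h>4](R))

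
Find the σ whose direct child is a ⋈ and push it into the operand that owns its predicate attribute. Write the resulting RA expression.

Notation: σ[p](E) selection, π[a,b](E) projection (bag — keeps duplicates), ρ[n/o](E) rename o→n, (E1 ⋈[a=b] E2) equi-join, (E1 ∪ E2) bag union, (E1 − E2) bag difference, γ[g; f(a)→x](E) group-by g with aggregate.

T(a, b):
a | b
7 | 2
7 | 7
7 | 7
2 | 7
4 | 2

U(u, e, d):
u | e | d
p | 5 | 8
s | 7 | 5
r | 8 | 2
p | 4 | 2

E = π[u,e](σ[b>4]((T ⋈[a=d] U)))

σ filters on b, owned by the left side.
E' = π[u,e]((σ[b>4](T) ⋈[a=d] U))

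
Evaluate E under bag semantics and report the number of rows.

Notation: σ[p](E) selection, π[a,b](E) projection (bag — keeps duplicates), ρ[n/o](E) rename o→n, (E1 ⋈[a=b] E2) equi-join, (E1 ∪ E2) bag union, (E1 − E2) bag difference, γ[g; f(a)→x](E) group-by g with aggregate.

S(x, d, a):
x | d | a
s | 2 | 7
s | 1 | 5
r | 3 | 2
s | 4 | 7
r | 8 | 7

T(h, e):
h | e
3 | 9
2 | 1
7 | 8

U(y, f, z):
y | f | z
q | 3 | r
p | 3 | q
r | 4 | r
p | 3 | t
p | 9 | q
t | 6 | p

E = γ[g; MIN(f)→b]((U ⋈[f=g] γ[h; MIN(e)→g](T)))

Stepwise |·|:
  U → 6
  T → 3
  γ[h; MIN(e)→g](T) → 3
  (U ⋈[f=g] γ[h; MIN(e)→g](T)) → 1
  γ[g; MIN(f)→b]((U ⋈[f=g] γ[h; MIN(e)→g](T))) → 1

|E| = 1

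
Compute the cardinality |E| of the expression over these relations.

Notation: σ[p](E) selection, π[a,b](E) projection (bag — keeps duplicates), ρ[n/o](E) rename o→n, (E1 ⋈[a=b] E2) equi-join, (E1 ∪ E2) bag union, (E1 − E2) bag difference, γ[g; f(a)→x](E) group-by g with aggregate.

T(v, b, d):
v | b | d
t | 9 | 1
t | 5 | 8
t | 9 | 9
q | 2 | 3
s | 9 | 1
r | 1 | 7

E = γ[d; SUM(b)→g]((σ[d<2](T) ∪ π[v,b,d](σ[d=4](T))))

Subexpression sizes:
  T → 6
  σ[d<2](T) → 2
  T → 6
  σ[d=4](T) → 0
  π[v,b,d](σ[d=4](T)) → 0
  (σ[d<2](T) ∪ π[v,b,d](σ[d=4](T))) → 2
  γ[d; SUM(b)→g]((σ[d<2](T) ∪ π[v,b,d](σ[d=4](T)))) → 1

|E| = 1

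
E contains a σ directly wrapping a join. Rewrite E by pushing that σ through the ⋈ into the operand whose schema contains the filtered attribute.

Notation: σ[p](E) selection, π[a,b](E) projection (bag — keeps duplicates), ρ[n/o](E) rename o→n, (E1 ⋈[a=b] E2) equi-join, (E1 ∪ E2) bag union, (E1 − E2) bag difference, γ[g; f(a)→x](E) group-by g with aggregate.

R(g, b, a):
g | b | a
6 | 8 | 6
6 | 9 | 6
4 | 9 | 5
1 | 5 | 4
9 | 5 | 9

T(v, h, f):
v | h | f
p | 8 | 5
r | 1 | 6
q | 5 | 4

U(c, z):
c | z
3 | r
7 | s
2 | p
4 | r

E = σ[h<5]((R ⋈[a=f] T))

σ filters on h, owned by the right side.
E' = (R ⋈[a=f] σ[h<5](T))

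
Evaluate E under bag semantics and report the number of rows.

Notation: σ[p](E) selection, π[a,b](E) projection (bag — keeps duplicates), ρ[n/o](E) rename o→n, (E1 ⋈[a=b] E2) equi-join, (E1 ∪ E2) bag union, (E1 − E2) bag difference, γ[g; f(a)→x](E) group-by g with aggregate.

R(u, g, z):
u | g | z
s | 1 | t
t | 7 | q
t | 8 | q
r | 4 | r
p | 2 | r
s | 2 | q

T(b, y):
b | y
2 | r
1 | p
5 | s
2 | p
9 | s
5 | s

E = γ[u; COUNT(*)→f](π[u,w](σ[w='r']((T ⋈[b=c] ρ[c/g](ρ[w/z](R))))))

Per-node cardinality:
  T → 6
  R → 6
  ρ[w/z](R) → 6
  ρ[c/g](ρ[w/z](R)) → 6
  (T ⋈[b=c] ρ[c/g](ρ[w/z](R))) → 5
  σ[w='r']((T ⋈[b=c] ρ[c/g](ρ[w/z](R)))) → 2
  π[u,w](σ[w='r']((T ⋈[b=c] ρ[c/g](ρ[w/z](R))))) → 2
  γ[u; COUNT(*)→f](π[u,w](σ[w='r']((T ⋈[b=c] ρ[c/g](ρ[w/z](R)))))) → 1

|E| = 1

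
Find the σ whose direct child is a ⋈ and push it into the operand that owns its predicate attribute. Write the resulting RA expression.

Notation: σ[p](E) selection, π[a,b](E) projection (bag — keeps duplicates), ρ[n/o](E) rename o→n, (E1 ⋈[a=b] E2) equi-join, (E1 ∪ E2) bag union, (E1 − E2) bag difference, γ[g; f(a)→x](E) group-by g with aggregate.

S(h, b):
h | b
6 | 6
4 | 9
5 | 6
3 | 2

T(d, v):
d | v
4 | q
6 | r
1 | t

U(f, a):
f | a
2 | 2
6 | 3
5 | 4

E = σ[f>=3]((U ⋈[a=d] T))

σ filters on f, owned by the left side.
E' = (σ[f>=3](U) ⋈[a=d] T)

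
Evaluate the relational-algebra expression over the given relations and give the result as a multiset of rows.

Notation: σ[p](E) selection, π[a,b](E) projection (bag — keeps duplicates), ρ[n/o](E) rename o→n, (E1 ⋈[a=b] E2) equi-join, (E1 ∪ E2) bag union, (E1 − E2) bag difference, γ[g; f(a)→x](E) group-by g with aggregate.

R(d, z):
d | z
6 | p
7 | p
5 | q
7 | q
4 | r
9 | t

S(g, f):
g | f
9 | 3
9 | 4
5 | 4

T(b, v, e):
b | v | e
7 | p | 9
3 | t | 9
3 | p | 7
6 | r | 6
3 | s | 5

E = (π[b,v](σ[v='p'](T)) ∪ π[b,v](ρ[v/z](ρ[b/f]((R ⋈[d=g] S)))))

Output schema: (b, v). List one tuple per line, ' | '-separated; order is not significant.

Subexpression sizes:
  T → 5
  σ[v='p'](T) → 2
  π[b,v](σ[v='p'](T)) → 2
  R → 6
  S → 3
  (R ⋈[d=g] S) → 3
  ρ[b/f]((R ⋈[d=g] S)) → 3
  ρ[v/z](ρ[b/f]((R ⋈[d=g] S))) → 3
  π[b,v](ρ[v/z](ρ[b/f]((R ⋈[d=g] S)))) → 3
  (π[b,v](σ[v='p'](T)) ∪ π[b,v](ρ[v/z](ρ[b/f]((R ⋈[d=g] S))))) → 5

== RESULT ==
b | v
3 | p
3 | t
4 | q
4 | t
7 | p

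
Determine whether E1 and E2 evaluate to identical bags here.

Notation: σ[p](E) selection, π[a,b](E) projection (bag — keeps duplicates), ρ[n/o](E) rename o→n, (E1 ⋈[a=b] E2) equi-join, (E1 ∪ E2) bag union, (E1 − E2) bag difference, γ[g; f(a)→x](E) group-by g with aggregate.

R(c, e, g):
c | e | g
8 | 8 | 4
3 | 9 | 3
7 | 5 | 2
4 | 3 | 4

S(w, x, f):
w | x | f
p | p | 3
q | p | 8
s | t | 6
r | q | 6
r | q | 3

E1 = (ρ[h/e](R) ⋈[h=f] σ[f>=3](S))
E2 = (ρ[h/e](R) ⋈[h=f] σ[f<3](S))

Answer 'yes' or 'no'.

E1 subexpression sizes:
  R → 4
  ρ[h/e](R) → 4
  S → 5
  σ[f>=3](S) → 5
  (ρ[h/e](R) ⋈[h=f] σ[f>=3](S)) → 3
E2 subexpression sizes:
  R → 4
  ρ[h/e](R) → 4
  S → 5
  σ[f<3](S) → 0
  (ρ[h/e](R) ⋈[h=f] σ[f<3](S)) → 0

E1 result:
c | h | g | w | x | f
4 | 3 | 4 | p | p | 3
4 | 3 | 4 | r | q | 3
8 | 8 | 4 | q | p | 8
E2 result:
c | h | g | w | x | f
(0 rows)
Witness: (4, 3, 4, 'p', 'p', 3) appears 1× in E1 but 0× in E2.

no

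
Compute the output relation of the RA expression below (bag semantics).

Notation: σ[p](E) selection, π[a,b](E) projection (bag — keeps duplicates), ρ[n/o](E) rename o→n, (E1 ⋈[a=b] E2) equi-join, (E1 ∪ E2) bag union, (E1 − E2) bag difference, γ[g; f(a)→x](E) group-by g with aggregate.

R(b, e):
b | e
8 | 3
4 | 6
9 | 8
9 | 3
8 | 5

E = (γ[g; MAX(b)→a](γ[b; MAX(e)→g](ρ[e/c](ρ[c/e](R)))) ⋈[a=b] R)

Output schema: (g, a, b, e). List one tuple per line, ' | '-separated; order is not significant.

Row counts bottom-up:
  R → 5
  ρ[c/e](R) → 5
  ρ[e/c](ρ[c/e](R)) → 5
  γ[b; MAX(e)→g](ρ[e/c](ρ[c/e](R))) → 3
  γ[g; MAX(b)→a](γ[b; MAX(e)→g](ρ[e/c](ρ[c/e](R)))) → 3
  R → 5
  (γ[g; MAX(b)→a](γ[b; MAX(e)→g](ρ[e/c](ρ[c/e](R)))) ⋈[a=b] R) → 5

== RESULT ==
g | a | b | e
5 | 8 | 8 | 3
5 | 8 | 8 | 5
6 | 4 | 4 | 6
8 | 9 | 9 | 3
8 | 9 | 9 | 8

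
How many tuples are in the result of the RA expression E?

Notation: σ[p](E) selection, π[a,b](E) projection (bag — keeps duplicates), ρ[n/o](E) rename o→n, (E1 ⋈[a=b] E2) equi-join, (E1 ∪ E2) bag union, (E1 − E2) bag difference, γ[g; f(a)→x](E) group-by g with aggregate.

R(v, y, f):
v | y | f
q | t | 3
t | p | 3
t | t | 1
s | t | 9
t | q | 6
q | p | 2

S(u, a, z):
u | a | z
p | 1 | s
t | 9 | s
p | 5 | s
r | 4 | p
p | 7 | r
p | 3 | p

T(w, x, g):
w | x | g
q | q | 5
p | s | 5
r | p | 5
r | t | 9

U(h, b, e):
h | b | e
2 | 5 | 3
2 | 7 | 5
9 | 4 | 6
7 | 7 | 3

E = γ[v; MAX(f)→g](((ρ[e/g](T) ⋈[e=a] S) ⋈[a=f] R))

Row counts bottom-up:
  T → 4
  ρ[e/g](T) → 4
  S → 6
  (ρ[e/g](T) ⋈[e=a] S) → 4
  R → 6
  ((ρ[e/g](T) ⋈[e=a] S) ⋈[a=f] R) → 1
  γ[v; MAX(f)→g](((ρ[e/g](T) ⋈[e=a] S) ⋈[a=f] R)) → 1

|E| = 1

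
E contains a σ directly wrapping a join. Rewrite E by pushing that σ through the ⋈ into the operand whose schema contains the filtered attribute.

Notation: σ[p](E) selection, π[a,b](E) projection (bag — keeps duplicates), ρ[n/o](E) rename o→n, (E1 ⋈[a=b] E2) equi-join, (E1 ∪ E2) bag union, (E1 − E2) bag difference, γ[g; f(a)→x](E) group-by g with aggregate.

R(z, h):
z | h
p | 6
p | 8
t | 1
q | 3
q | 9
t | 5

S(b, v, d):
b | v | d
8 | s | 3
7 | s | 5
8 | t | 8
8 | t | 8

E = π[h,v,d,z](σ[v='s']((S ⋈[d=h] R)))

σ filters on v, owned by the left side.
E' = π[h,v,d,z]((σ[v='s'](S) ⋈[d=h] R))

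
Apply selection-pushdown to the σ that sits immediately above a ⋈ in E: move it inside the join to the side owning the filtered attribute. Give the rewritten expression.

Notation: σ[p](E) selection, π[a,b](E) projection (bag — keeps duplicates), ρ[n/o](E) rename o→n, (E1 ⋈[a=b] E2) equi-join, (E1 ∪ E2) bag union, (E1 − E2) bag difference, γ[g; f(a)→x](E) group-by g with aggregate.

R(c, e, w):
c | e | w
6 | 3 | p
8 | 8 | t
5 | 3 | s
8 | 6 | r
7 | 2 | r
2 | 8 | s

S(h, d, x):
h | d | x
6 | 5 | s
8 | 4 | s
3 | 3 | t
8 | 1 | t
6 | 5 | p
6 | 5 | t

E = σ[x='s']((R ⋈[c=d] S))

σ filters on x, owned by the right side.
E' = (R ⋈[c=d] σ[x='s'](S))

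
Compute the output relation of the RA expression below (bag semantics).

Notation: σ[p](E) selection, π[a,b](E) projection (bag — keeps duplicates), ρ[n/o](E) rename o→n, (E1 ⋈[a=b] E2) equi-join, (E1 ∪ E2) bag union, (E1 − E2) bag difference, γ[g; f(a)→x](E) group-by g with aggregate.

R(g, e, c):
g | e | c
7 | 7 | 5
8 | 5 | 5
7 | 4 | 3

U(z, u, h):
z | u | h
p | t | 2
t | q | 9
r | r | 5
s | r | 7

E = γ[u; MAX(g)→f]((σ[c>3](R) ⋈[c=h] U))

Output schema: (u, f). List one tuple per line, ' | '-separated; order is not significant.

Per-node cardinality:
  R → 3
  σ[c>3](R) → 2
  U → 4
  (σ[c>3](R) ⋈[c=h] U) → 2
  γ[u; MAX(g)→f]((σ[c>3](R) ⋈[c=h] U)) → 1

== RESULT ==
u | f
r | 8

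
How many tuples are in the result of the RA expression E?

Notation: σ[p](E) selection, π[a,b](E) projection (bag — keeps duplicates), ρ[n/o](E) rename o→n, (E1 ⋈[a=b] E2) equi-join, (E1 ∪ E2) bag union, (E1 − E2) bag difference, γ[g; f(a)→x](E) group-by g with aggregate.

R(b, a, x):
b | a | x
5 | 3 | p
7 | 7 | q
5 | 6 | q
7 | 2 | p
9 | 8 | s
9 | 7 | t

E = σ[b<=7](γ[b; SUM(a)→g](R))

Row counts bottom-up:
  R → 6
  γ[b; SUM(a)→g](R) → 3
  σ[b<=7](γ[b; SUM(a)→g](R)) → 2

|E| = 2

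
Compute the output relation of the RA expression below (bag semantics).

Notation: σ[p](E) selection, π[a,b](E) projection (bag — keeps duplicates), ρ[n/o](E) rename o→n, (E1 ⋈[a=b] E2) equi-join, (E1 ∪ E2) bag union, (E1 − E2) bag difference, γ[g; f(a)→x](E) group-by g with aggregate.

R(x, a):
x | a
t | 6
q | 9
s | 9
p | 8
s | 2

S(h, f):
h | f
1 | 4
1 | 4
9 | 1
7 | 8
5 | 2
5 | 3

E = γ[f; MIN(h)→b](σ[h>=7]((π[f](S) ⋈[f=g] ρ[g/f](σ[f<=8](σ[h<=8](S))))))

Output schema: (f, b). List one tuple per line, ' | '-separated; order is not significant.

Per-node cardinality:
  S → 6
  π[f](S) → 6
  S → 6
  σ[h<=8](S) → 5
  σ[f<=8](σ[h<=8](S)) → 5
  ρ[g/f](σ[f<=8](σ[h<=8](S))) → 5
  (π[f](S) ⋈[f=g] ρ[g/f](σ[f<=8](σ[h<=8](S)))) → 7
  σ[h>=7]((π[f](S) ⋈[f=g] ρ[g/f](σ[f<=8](σ[h<=8](S))))) → 1
  γ[f; MIN(h)→b](σ[h>=7]((π[f](S) ⋈[f=g] ρ[g/f](σ[f<=8](σ[h<=8](S)))))) → 1

== RESULT ==
f | b
8 | 7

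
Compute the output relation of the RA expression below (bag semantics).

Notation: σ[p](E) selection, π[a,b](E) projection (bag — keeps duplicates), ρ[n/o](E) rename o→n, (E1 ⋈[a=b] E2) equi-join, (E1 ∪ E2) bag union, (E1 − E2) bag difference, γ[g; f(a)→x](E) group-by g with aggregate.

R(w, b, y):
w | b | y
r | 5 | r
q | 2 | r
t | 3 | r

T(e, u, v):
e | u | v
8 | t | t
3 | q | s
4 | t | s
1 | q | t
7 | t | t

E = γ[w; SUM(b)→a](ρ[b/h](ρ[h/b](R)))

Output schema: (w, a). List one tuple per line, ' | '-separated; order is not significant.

Subexpression sizes:
  R → 3
  ρ[h/b](R) → 3
  ρ[b/h](ρ[h/b](R)) → 3
  γ[w; SUM(b)→a](ρ[b/h](ρ[h/b](R))) → 3

== RESULT ==
w | a
q | 2
r | 5
t | 3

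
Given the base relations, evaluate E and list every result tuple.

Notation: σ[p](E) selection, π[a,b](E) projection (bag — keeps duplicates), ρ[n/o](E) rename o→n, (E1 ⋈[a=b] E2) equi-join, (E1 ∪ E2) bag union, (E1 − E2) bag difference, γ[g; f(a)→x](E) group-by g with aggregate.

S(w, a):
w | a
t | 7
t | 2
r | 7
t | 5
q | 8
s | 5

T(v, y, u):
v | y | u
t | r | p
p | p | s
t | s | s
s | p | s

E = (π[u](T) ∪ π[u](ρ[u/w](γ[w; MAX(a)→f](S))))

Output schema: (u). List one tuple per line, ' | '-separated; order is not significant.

Stepwise |·|:
  T → 4
  π[u](T) → 4
  S → 6
  γ[w; MAX(a)→f](S) → 4
  ρ[u/w](γ[w; MAX(a)→f](S)) → 4
  π[u](ρ[u/w](γ[w; MAX(a)→f](S))) → 4
  (π[u](T) ∪ π[u](ρ[u/w](γ[w; MAX(a)→f](S)))) → 8

== RESULT ==
u
p
q
r
s
s
s
s
t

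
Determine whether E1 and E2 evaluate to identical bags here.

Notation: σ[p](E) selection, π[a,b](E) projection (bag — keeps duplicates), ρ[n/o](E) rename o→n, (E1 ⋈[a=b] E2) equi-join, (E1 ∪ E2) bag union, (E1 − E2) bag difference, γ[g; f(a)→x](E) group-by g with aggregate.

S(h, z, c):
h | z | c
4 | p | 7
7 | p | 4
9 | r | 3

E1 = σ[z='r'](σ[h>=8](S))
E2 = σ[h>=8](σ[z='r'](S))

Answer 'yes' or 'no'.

E1 subexpression sizes:
  S → 3
  σ[h>=8](S) → 1
  σ[z='r'](σ[h>=8](S)) → 1
E2 subexpression sizes:
  S → 3
  σ[z='r'](S) → 1
  σ[h>=8](σ[z='r'](S)) → 1

E1 and E2 produce the same multiset:
h | z | c
9 | r | 3

yes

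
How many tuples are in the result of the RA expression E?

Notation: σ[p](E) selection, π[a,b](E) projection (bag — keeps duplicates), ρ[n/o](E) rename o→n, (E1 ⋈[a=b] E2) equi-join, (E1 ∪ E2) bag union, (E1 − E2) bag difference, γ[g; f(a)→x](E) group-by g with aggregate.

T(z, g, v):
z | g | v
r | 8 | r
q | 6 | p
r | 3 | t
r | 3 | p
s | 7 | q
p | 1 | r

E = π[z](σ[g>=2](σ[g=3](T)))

Row counts bottom-up:
  T → 6
  σ[g=3](T) → 2
  σ[g>=2](σ[g=3](T)) → 2
  π[z](σ[g>=2](σ[g=3](T))) → 2

|E| = 2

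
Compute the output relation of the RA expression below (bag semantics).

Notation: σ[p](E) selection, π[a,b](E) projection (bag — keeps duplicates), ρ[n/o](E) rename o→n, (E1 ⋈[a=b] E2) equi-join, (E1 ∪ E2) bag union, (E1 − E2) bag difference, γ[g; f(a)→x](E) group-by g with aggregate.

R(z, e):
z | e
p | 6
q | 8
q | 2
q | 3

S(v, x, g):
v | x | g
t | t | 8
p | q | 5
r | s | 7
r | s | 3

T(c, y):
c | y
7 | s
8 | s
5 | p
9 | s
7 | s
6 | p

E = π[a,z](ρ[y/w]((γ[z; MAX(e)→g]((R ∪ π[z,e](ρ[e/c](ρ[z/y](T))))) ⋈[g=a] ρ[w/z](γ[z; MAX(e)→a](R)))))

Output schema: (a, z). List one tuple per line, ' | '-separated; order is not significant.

Stepwise |·|:
  R → 4
  T → 6
  ρ[z/y](T) → 6
  ρ[e/c](ρ[z/y](T)) → 6
  π[z,e](ρ[e/c](ρ[z/y](T))) → 6
  (R ∪ π[z,e](ρ[e/c](ρ[z/y](T)))) → 10
  γ[z; MAX(e)→g]((R ∪ π[z,e](ρ[e/c](ρ[z/y](T))))) → 3
  R → 4
  γ[z; MAX(e)→a](R) → 2
  ρ[w/z](γ[z; MAX(e)→a](R)) → 2
  (γ[z; MAX(e)→g]((R ∪ π[z,e](ρ[e/c](ρ[z/y](T))))) ⋈[g=a] ρ[w/z](γ[z; MAX(e)→a](R))) → 2
  ρ[y/w]((γ[z; MAX(e)→g]((R ∪ π[z,e](ρ[e/c](ρ[z/y](T))))) ⋈[g=a] ρ[w/z](γ[z; MAX(e)→a](R)))) → 2
  π[a,z](ρ[y/w]((γ[z; MAX(e)→g]((R ∪ π[z,e](ρ[e/c](ρ[z/y](T))))) ⋈[g=a] ρ[w/z](γ[z; MAX(e)→a](R))))) → 2

== RESULT ==
a | z
6 | p
8 | q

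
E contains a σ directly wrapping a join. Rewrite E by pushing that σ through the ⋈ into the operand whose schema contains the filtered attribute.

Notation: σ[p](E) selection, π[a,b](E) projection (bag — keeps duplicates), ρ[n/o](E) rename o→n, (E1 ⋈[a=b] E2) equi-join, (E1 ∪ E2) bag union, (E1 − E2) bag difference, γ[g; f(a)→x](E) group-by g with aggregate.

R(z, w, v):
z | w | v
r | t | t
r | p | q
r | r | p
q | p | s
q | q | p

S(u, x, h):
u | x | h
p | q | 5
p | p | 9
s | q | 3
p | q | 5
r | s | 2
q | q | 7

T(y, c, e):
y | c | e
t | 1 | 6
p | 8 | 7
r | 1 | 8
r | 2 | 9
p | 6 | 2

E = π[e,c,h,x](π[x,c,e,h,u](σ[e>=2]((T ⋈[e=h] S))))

σ filters on e, owned by the left side.
E' = π[e,c,h,x](π[x,c,e,h,u]((σ[e>=2](T) ⋈[e=h] S)))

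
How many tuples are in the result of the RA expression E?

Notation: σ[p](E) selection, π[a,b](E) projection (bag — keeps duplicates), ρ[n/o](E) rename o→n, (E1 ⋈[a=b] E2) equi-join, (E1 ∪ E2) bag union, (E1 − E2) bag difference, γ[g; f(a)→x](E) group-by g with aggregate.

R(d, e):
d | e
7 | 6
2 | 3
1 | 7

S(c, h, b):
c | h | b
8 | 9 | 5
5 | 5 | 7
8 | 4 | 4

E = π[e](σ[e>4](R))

Stepwise |·|:
  R → 3
  σ[e>4](R) → 2
  π[e](σ[e>4](R)) → 2

|E| = 2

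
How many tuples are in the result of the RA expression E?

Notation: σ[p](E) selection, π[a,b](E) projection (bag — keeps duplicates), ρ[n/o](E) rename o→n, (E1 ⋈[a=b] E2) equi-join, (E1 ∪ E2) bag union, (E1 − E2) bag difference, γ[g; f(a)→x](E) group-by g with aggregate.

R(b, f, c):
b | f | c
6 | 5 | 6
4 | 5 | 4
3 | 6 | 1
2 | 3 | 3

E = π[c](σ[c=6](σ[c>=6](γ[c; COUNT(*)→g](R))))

Subexpression sizes:
  R → 4
  γ[c; COUNT(*)→g](R) → 4
  σ[c>=6](γ[c; COUNT(*)→g](R)) → 1
  σ[c=6](σ[c>=6](γ[c; COUNT(*)→g](R))) → 1
  π[c](σ[c=6](σ[c>=6](γ[c; COUNT(*)→g](R)))) → 1

|E| = 1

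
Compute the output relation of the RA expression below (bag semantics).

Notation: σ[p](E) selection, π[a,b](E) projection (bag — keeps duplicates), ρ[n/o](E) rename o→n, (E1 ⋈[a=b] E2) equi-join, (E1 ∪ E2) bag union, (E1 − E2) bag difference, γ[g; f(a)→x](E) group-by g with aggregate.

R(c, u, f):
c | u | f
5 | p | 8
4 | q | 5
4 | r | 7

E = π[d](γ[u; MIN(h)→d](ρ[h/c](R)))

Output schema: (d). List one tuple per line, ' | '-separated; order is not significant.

Row counts bottom-up:
  R → 3
  ρ[h/c](R) → 3
  γ[u; MIN(h)→d](ρ[h/c](R)) → 3
  π[d](γ[u; MIN(h)→d](ρ[h/c](R))) → 3

== RESULT ==
d
4
4
5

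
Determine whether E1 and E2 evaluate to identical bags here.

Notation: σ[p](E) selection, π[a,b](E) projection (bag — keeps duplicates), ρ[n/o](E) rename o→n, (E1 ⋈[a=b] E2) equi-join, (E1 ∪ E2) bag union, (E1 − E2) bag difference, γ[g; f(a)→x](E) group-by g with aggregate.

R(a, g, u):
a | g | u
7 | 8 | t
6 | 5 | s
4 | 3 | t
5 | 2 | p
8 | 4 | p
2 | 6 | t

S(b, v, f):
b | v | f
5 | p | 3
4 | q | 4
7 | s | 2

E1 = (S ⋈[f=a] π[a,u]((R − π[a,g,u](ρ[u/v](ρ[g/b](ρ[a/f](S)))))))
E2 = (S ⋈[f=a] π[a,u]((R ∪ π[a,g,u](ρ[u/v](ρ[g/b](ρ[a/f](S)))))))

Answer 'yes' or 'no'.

E1 per-node cardinality:
  S → 3
  R → 6
  S → 3
  ρ[a/f](S) → 3
  ρ[g/b](ρ[a/f](S)) → 3
  ρ[u/v](ρ[g/b](ρ[a/f](S))) → 3
  π[a,g,u](ρ[u/v](ρ[g/b](ρ[a/f](S)))) → 3
  (R − π[a,g,u](ρ[u/v](ρ[g/b](ρ[a/f](S))))) → 6
  π[a,u]((R − π[a,g,u](ρ[u/v](ρ[g/b](ρ[a/f](S)))))) → 6
  (S ⋈[f=a] π[a,u]((R − π[a,g,u](ρ[u/v](ρ[g/b](ρ[a/f](S))))))) → 2
E2 per-node cardinality:
  S → 3
  R → 6
  S → 3
  ρ[a/f](S) → 3
  ρ[g/b](ρ[a/f](S)) → 3
  ρ[u/v](ρ[g/b](ρ[a/f](S))) → 3
  π[a,g,u](ρ[u/v](ρ[g/b](ρ[a/f](S)))) → 3
  (R ∪ π[a,g,u](ρ[u/v](ρ[g/b](ρ[a/f](S))))) → 9
  π[a,u]((R ∪ π[a,g,u](ρ[u/v](ρ[g/b](ρ[a/f](S)))))) → 9
  (S ⋈[f=a] π[a,u]((R ∪ π[a,g,u](ρ[u/v](ρ[g/b](ρ[a/f](S))))))) → 5

E1 result:
b | v | f | a | u
4 | q | 4 | 4 | t
7 | s | 2 | 2 | t
E2 result:
b | v | f | a | u
4 | q | 4 | 4 | q
4 | q | 4 | 4 | t
5 | p | 3 | 3 | p
7 | s | 2 | 2 | s
7 | s | 2 | 2 | t
Witness: (4, 'q', 4, 4, 'q') appears 0× in E1 but 1× in E2.

no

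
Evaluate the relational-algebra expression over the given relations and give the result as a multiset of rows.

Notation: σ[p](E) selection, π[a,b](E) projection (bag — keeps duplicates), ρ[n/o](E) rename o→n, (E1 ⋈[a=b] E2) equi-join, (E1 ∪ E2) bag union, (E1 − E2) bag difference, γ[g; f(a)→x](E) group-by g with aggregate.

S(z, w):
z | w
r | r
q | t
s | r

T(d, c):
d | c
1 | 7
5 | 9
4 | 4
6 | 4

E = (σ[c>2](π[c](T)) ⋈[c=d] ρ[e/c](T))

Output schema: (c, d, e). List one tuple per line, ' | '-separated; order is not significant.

Row counts bottom-up:
  T → 4
  π[c](T) → 4
  σ[c>2](π[c](T)) → 4
  T → 4
  ρ[e/c](T) → 4
  (σ[c>2](π[c](T)) ⋈[c=d] ρ[e/c](T)) → 2

== RESULT ==
c | d | e
4 | 4 | 4
4 | 4 | 4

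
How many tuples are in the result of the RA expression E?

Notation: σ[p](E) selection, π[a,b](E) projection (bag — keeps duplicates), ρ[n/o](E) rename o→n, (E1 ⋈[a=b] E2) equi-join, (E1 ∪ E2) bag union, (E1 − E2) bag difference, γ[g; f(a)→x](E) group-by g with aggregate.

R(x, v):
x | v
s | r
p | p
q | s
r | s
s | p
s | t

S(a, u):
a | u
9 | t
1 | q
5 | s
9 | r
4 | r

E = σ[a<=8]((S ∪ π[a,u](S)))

Per-node cardinality:
  S → 5
  S → 5
  π[a,u](S) → 5
  (S ∪ π[a,u](S)) → 10
  σ[a<=8]((S ∪ π[a,u](S))) → 6

|E| = 6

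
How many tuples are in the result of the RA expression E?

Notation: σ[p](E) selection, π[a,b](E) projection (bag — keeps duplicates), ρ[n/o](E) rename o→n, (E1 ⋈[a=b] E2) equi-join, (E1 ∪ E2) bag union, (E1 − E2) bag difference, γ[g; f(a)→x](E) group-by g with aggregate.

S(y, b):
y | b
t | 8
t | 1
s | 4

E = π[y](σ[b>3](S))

Stepwise |·|:
  S → 3
  σ[b>3](S) → 2
  π[y](σ[b>3](S)) → 2

|E| = 2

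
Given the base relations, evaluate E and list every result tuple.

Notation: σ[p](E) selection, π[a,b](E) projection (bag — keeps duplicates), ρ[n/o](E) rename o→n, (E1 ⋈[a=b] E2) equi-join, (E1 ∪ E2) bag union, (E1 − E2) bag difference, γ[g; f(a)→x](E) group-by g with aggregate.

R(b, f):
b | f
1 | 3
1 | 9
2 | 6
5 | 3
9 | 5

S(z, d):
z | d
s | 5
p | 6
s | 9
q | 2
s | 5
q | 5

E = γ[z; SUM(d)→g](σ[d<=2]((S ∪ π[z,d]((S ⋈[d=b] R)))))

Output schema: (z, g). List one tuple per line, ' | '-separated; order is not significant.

Row counts bottom-up:
  S → 6
  S → 6
  R → 5
  (S ⋈[d=b] R) → 5
  π[z,d]((S ⋈[d=b] R)) → 5
  (S ∪ π[z,d]((S ⋈[d=b] R))) → 11
  σ[d<=2]((S ∪ π[z,d]((S ⋈[d=b] R)))) → 2
  γ[z; SUM(d)→g](σ[d<=2]((S ∪ π[z,d]((S ⋈[d=b] R))))) → 1

== RESULT ==
z | g
q | 4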